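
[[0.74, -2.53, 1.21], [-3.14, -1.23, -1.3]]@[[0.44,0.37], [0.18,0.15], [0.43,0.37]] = [[0.39, 0.34],[-2.16, -1.83]]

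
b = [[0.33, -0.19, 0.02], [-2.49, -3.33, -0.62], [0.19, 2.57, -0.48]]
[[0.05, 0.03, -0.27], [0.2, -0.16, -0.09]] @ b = [[-0.11, -0.80, 0.11], [0.45, 0.26, 0.15]]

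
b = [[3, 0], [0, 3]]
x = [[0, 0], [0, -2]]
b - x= [[3, 0], [0, 5]]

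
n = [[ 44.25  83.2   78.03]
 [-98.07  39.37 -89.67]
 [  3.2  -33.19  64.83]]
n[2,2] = 64.83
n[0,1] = 83.2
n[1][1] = 39.37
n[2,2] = 64.83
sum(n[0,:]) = 205.48000000000002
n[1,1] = 39.37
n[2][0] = 3.2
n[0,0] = 44.25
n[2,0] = 3.2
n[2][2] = 64.83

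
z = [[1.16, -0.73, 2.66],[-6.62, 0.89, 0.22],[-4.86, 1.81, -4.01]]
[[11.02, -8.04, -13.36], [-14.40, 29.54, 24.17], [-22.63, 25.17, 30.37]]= z @ [[2.84, -4.99, -4.54],[3.96, -3.48, -5.49],[3.99, -1.80, -4.55]]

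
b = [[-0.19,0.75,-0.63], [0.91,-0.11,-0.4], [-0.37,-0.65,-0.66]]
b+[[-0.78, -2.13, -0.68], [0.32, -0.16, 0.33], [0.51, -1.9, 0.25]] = [[-0.97, -1.38, -1.31], [1.23, -0.27, -0.07], [0.14, -2.55, -0.41]]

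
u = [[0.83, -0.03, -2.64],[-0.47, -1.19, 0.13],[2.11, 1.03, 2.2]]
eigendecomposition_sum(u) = [[0.40+1.38j,-0.14+0.46j,(-1.33+0.93j)], [-0.15-0.16j,-0.01-0.07j,0.11-0.21j], [(1.04-0.66j),(0.41+0.01j),1.09+0.87j]] + [[0.40-1.38j, -0.14-0.46j, -1.33-0.93j], [(-0.15+0.16j), (-0.01+0.07j), (0.11+0.21j)], [(1.04+0.66j), (0.41-0.01j), (1.09-0.87j)]] + [[(0.04-0j), (0.25+0j), (0.02+0j)], [-0.18+0.00j, -1.17-0.00j, (-0.1-0j)], [0.03-0.00j, (0.2+0j), 0.02+0.00j]]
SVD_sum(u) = [[-0.74, -0.56, -1.86], [-0.13, -0.10, -0.33], [1.06, 0.8, 2.68]] + [[1.45, 0.74, -0.79],[-0.74, -0.38, 0.40],[0.92, 0.47, -0.5]] + [[0.12, -0.21, 0.02], [0.4, -0.72, 0.06], [0.13, -0.24, 0.02]]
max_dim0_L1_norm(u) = 4.97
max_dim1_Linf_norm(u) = 2.64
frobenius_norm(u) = 4.43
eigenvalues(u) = [(1.47+2.18j), (1.47-2.18j), (-1.11+0j)]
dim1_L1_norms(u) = [3.5, 1.79, 5.34]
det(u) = -7.67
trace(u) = 1.84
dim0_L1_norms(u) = [3.41, 2.25, 4.97]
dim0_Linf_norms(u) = [2.11, 1.19, 2.64]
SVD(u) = [[0.57, -0.78, 0.27],[0.10, 0.39, 0.91],[-0.82, -0.49, 0.30]] @ diag([3.664252213364084, 2.3306888286415726, 0.8985796018727521]) @ [[-0.36, -0.27, -0.9], [-0.8, -0.41, 0.44], [0.48, -0.87, 0.07]]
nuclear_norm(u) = 6.89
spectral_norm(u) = 3.66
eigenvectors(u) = [[(0.75+0j),(0.75-0j),-0.21+0.00j],  [(-0.1+0.05j),(-0.1-0.05j),0.96+0.00j],  [(-0.18-0.62j),(-0.18+0.62j),-0.17+0.00j]]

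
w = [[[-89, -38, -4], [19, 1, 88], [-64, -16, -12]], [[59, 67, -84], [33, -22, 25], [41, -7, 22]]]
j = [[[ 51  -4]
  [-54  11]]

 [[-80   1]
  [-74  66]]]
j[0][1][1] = 11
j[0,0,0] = 51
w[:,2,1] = [-16, -7]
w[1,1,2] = 25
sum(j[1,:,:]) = -87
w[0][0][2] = -4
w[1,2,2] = 22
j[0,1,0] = -54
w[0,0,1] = -38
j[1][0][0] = -80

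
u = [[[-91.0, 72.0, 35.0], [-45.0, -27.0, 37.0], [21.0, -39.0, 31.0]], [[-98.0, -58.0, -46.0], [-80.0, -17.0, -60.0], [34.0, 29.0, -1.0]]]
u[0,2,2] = 31.0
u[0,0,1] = 72.0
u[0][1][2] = 37.0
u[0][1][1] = -27.0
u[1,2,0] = 34.0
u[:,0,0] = [-91.0, -98.0]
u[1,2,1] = 29.0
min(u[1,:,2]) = -60.0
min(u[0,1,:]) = -45.0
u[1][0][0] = -98.0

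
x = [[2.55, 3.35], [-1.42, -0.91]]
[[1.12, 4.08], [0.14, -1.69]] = x@ [[-0.61,0.80], [0.80,0.61]]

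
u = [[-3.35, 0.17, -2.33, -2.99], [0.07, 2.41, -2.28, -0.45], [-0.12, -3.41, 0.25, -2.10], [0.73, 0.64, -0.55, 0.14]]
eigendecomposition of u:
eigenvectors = [[(0.92+0j),0.92-0.00j,(0.19+0j),(-0.13+0j)], [-0.03-0.14j,(-0.03+0.14j),(0.44+0j),(-0.7+0j)], [(-0.05-0.28j),(-0.05+0.28j),(0.59+0j),(0.67+0j)], [(-0.22-0.11j),-0.22+0.11j,(-0.65+0j),-0.21+0.00j]]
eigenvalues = [(-2.52+1.03j), (-2.52-1.03j), 0j, (4.48+0j)]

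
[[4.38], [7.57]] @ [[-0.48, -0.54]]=[[-2.1, -2.37],[-3.63, -4.09]]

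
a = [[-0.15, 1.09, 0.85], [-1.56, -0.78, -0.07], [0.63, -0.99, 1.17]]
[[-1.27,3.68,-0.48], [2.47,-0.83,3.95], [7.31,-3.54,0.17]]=a @ [[0.08, -1.03, -2.04], [-3.61, 3.11, -1.02], [3.15, 0.16, 0.38]]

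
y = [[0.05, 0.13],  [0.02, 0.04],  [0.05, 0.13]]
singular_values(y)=[0.2, 0.0]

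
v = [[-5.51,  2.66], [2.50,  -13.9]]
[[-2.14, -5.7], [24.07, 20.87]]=v @ [[-0.49, 0.34], [-1.82, -1.44]]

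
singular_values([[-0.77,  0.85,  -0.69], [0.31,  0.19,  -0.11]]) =[1.34, 0.38]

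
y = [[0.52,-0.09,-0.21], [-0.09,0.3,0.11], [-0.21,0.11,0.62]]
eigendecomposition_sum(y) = [[0.30,-0.13,-0.37],[-0.13,0.06,0.16],[-0.37,0.16,0.47]] + [[0.22, -0.01, 0.17], [-0.01, 0.00, -0.01], [0.17, -0.01, 0.14]] + [[0.01,  0.05,  -0.01], [0.05,  0.24,  -0.05], [-0.01,  -0.05,  0.01]]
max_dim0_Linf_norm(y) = 0.62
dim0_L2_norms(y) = [0.57, 0.33, 0.66]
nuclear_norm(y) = 1.44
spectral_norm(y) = 0.82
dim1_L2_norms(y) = [0.57, 0.33, 0.66]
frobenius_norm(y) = 0.93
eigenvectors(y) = [[0.60, -0.78, -0.18], [-0.26, 0.02, -0.96], [-0.76, -0.63, 0.19]]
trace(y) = 1.44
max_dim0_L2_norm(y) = 0.66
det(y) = 0.08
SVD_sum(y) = [[0.3, -0.13, -0.37],[-0.13, 0.06, 0.16],[-0.37, 0.16, 0.47]] + [[0.22, -0.01, 0.17], [-0.01, 0.0, -0.01], [0.17, -0.01, 0.14]] + [[0.01, 0.05, -0.01], [0.05, 0.24, -0.05], [-0.01, -0.05, 0.01]]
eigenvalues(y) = [0.82, 0.35, 0.26]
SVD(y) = [[-0.6, -0.78, -0.18],[0.26, 0.02, -0.96],[0.76, -0.63, 0.19]] @ diag([0.8243814427375622, 0.35418886922337794, 0.2614296880390597]) @ [[-0.6, 0.26, 0.76], [-0.78, 0.02, -0.63], [-0.18, -0.96, 0.19]]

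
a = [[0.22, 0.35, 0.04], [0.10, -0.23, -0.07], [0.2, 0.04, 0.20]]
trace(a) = 0.19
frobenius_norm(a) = 0.57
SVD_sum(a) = [[0.20, 0.34, 0.12],[-0.08, -0.13, -0.05],[0.09, 0.15, 0.05]] + [[-0.02, 0.01, -0.01], [0.13, -0.1, 0.07], [0.15, -0.11, 0.07]] + [[0.04, 0.00, -0.07], [0.05, 0.00, -0.09], [-0.04, -0.0, 0.07]]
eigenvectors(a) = [[-0.3, 0.22, 0.55],[0.08, -0.1, -0.82],[-0.95, 0.97, -0.15]]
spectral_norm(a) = 0.48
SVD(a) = [[-0.85, 0.08, -0.51], [0.34, -0.67, -0.67], [-0.39, -0.74, 0.54]] @ diag([0.47660236854718097, 0.2675813655025896, 0.15215253902247786]) @ [[-0.49, -0.82, -0.29], [-0.74, 0.57, -0.37], [-0.47, -0.03, 0.88]]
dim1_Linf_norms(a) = [0.35, 0.23, 0.2]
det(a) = -0.02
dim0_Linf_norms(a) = [0.22, 0.35, 0.2]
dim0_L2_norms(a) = [0.31, 0.42, 0.22]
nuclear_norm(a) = 0.90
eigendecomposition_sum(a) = [[0.8, 0.56, -0.12], [-0.20, -0.14, 0.03], [2.56, 1.80, -0.40]] + [[-0.54, -0.39, 0.14], [0.24, 0.17, -0.06], [-2.37, -1.71, 0.6]] + [[-0.04, 0.17, 0.03],[0.06, -0.26, -0.04],[0.01, -0.05, -0.01]]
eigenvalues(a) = [0.26, 0.24, -0.31]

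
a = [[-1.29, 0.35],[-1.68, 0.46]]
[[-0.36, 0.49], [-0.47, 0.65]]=a @ [[0.22, -0.22], [-0.22, 0.60]]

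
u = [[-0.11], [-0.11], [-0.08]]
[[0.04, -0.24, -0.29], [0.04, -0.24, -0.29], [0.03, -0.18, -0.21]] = u @ [[-0.36, 2.19, 2.65]]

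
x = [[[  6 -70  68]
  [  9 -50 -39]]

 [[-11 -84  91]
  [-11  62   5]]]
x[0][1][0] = 9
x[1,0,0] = -11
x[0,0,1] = -70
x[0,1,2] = -39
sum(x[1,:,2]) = 96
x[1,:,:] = [[-11, -84, 91], [-11, 62, 5]]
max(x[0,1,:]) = 9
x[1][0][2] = 91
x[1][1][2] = 5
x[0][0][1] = -70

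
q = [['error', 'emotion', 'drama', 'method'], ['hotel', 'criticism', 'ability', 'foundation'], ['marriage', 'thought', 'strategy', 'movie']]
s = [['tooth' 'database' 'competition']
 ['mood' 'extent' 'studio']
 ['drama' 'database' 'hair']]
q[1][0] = 'hotel'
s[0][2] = 'competition'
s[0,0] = 'tooth'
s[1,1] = 'extent'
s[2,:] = ['drama', 'database', 'hair']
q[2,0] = 'marriage'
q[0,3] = 'method'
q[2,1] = 'thought'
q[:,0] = ['error', 'hotel', 'marriage']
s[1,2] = 'studio'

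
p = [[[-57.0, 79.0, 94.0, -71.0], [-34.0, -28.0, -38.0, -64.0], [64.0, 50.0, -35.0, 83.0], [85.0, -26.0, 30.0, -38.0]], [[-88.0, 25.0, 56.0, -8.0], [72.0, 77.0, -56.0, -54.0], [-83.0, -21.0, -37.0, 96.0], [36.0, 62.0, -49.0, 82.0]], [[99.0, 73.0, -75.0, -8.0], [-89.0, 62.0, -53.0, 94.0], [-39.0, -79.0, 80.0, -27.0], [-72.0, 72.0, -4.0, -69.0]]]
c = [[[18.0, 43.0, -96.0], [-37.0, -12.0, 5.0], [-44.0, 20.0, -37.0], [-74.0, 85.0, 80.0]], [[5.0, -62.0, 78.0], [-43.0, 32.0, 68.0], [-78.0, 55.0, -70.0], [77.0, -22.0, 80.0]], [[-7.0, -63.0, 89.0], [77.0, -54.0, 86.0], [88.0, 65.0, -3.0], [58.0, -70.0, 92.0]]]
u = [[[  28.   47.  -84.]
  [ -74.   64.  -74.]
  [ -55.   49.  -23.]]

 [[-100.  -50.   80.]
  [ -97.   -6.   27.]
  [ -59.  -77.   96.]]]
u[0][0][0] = 28.0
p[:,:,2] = [[94.0, -38.0, -35.0, 30.0], [56.0, -56.0, -37.0, -49.0], [-75.0, -53.0, 80.0, -4.0]]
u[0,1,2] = -74.0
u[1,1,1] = -6.0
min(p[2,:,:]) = -89.0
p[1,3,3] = 82.0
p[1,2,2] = -37.0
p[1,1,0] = 72.0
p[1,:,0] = [-88.0, 72.0, -83.0, 36.0]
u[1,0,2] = 80.0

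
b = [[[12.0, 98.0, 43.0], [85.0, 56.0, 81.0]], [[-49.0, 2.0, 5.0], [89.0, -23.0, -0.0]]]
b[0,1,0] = 85.0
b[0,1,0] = 85.0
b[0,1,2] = 81.0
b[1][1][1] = -23.0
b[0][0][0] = 12.0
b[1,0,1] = 2.0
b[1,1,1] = -23.0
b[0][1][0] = 85.0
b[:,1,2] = [81.0, -0.0]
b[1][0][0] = -49.0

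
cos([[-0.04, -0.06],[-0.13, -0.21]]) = [[1.0, -0.01], [-0.02, 0.97]]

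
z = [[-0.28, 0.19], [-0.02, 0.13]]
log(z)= [[-1.29+3.22j, -0.39-1.53j], [0.04+0.16j, -2.14-0.08j]]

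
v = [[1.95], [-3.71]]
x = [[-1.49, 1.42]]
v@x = [[-2.91, 2.77], [5.53, -5.27]]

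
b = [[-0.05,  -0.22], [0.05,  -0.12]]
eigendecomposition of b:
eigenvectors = [[(0.9+0j), (0.9-0j)], [0.14-0.41j, (0.14+0.41j)]]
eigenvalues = [(-0.08+0.1j), (-0.08-0.1j)]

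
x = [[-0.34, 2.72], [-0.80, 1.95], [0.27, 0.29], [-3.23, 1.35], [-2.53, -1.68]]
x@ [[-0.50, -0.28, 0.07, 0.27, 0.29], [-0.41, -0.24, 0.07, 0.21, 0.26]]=[[-0.95, -0.56, 0.17, 0.48, 0.61], [-0.4, -0.24, 0.08, 0.19, 0.28], [-0.25, -0.15, 0.04, 0.13, 0.15], [1.06, 0.58, -0.13, -0.59, -0.59], [1.95, 1.11, -0.29, -1.04, -1.17]]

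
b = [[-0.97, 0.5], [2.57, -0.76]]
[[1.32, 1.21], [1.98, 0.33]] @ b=[[1.83,-0.26], [-1.07,0.74]]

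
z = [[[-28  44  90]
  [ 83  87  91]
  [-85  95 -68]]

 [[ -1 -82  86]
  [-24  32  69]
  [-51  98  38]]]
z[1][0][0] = -1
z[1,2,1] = 98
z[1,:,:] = [[-1, -82, 86], [-24, 32, 69], [-51, 98, 38]]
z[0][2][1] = 95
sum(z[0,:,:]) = 309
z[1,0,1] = -82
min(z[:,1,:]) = -24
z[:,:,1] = [[44, 87, 95], [-82, 32, 98]]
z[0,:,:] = [[-28, 44, 90], [83, 87, 91], [-85, 95, -68]]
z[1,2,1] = 98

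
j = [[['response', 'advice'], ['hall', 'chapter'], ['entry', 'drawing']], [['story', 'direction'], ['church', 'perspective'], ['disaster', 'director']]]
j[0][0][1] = 'advice'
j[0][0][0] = 'response'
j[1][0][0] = 'story'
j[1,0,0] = 'story'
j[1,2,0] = 'disaster'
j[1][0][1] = 'direction'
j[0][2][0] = 'entry'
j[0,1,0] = 'hall'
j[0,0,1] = 'advice'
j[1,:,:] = [['story', 'direction'], ['church', 'perspective'], ['disaster', 'director']]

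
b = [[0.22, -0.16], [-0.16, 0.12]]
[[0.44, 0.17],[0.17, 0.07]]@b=[[0.07, -0.05], [0.03, -0.02]]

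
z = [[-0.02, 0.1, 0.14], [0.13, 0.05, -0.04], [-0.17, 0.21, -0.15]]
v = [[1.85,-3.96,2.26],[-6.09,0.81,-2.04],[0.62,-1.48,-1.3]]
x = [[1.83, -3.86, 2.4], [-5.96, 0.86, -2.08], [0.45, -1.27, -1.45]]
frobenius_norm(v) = 8.39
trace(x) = 1.24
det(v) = 48.06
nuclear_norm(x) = 12.60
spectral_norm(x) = 7.30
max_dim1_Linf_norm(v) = 6.09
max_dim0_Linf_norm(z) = 0.21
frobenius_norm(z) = 0.38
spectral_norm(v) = 7.38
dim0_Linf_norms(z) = [0.17, 0.21, 0.15]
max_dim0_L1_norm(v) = 8.56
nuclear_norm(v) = 12.76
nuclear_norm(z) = 0.63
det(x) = 47.09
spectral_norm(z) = 0.31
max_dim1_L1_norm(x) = 8.9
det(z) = 0.01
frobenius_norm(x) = 8.28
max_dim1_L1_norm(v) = 8.94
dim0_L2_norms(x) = [6.25, 4.15, 3.49]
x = v + z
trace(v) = 1.36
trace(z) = -0.12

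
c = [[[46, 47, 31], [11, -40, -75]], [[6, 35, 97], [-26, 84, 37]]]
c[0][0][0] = 46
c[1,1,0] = -26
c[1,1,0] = -26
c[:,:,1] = [[47, -40], [35, 84]]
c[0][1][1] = -40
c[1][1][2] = 37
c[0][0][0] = 46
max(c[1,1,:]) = 84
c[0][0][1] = 47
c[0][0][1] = 47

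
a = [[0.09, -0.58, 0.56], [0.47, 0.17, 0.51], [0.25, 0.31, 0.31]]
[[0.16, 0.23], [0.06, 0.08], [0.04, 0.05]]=a@[[-0.19, -0.28], [-0.02, -0.03], [0.29, 0.43]]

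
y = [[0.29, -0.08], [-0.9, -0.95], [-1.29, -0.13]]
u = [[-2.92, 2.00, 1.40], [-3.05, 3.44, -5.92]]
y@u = [[-0.60, 0.3, 0.88],[5.53, -5.07, 4.36],[4.16, -3.03, -1.04]]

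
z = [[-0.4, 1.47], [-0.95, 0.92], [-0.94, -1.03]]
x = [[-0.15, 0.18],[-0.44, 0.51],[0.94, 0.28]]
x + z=[[-0.55, 1.65], [-1.39, 1.43], [0.00, -0.75]]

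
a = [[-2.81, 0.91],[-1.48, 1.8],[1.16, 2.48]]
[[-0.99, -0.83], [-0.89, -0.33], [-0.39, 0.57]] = a @ [[0.26, 0.32], [-0.28, 0.08]]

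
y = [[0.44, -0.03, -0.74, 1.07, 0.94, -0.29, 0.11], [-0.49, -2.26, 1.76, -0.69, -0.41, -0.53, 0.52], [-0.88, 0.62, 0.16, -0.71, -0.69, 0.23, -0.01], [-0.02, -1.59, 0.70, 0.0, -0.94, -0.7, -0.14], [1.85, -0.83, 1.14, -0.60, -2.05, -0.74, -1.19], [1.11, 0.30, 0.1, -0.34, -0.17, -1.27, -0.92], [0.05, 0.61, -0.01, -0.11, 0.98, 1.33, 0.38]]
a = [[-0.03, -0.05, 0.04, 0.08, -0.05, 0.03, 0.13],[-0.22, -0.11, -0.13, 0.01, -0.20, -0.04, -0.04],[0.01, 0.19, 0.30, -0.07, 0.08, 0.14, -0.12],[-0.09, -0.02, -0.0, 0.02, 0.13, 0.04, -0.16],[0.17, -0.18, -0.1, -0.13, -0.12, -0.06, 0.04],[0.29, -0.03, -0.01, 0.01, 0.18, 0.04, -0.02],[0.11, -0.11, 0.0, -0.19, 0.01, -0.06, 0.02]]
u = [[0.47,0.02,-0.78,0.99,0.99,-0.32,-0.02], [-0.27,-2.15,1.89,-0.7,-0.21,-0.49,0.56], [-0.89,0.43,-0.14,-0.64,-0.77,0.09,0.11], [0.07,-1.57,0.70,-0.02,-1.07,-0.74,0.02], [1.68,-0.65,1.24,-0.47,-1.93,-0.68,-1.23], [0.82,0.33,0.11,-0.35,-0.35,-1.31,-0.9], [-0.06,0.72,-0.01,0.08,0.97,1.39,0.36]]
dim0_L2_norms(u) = [2.14, 2.88, 2.5, 1.49, 2.75, 2.24, 1.67]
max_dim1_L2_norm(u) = 3.27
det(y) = 0.39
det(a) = -0.00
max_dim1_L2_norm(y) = 3.46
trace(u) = -4.72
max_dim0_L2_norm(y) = 3.03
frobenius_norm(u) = 6.06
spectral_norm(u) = 4.56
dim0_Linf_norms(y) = [1.85, 2.26, 1.76, 1.07, 2.05, 1.33, 1.19]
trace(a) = 0.12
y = u + a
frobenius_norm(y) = 6.19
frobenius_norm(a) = 0.82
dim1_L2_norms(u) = [1.7, 3.06, 1.42, 2.16, 3.27, 1.89, 1.88]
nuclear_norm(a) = 1.74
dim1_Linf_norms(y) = [1.07, 2.26, 0.88, 1.59, 2.05, 1.27, 1.33]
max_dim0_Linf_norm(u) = 2.15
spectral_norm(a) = 0.54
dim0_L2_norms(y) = [2.42, 3.03, 2.34, 1.62, 2.76, 2.2, 1.65]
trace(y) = -4.60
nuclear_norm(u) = 12.06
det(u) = 0.00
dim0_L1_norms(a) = [0.92, 0.69, 0.58, 0.51, 0.77, 0.41, 0.53]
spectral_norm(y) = 4.64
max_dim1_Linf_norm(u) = 2.15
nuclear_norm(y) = 12.44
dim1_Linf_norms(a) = [0.13, 0.22, 0.3, 0.16, 0.18, 0.29, 0.19]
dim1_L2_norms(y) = [1.69, 3.1, 1.49, 2.1, 3.46, 1.98, 1.81]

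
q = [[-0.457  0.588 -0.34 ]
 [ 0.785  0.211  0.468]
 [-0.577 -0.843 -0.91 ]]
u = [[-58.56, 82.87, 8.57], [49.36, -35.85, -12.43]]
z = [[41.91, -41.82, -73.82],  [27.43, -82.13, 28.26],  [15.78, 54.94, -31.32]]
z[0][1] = -41.82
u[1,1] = -35.85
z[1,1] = -82.13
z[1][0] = 27.43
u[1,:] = [49.36, -35.85, -12.43]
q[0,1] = 0.588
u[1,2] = -12.43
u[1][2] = -12.43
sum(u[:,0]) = -9.200000000000003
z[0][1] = -41.82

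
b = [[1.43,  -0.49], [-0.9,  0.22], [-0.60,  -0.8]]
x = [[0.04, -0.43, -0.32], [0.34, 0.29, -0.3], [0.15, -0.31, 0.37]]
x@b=[[0.64, 0.14], [0.41, 0.14], [0.27, -0.44]]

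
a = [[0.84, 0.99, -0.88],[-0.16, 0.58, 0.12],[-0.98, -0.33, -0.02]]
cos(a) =[[0.37, -0.72, 0.26], [0.15, 0.9, -0.09], [0.32, 0.48, 0.62]]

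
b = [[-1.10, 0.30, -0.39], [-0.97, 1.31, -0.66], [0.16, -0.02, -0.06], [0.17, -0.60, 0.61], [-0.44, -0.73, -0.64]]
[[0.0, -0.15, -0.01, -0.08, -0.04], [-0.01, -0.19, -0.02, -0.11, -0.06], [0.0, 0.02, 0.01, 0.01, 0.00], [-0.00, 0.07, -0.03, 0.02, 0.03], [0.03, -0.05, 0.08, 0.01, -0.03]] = b@ [[0.00, 0.11, 0.03, 0.07, 0.02], [-0.02, -0.04, -0.04, -0.04, -0.01], [-0.02, 0.05, -0.1, -0.02, 0.04]]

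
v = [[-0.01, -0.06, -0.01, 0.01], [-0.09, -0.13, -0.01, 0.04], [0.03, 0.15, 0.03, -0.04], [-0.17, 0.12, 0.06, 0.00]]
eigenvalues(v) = [-0.16, 0.05, -0.01, 0.0]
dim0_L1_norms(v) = [0.3, 0.46, 0.11, 0.09]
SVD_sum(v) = [[0.01,  -0.05,  -0.01,  0.01], [0.02,  -0.11,  -0.03,  0.02], [-0.03,  0.14,  0.04,  -0.03], [-0.03,  0.15,  0.04,  -0.03]] + [[-0.02, -0.00, 0.0, 0.00], [-0.11, -0.02, 0.02, 0.02], [0.06, 0.01, -0.01, -0.01], [-0.14, -0.03, 0.02, 0.03]] + [[-0.0, -0.0, 0.0, -0.0],[-0.00, -0.0, 0.00, -0.0],[-0.00, -0.0, 0.00, -0.0],[0.0, 0.00, -0.0, 0.0]] + [[-0.0, 0.0, -0.0, -0.00], [0.0, -0.0, 0.00, 0.00], [0.00, -0.0, 0.0, 0.0], [-0.0, 0.0, -0.0, -0.0]]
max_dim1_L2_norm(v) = 0.22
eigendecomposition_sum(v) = [[-0.02, -0.06, -0.01, 0.01], [-0.05, -0.16, -0.02, 0.04], [0.04, 0.14, 0.02, -0.03], [0.0, 0.01, 0.0, -0.0]] + [[0.02, -0.01, -0.01, -0.00],[-0.04, 0.03, 0.01, 0.0],[0.01, -0.01, -0.0, -0.00],[-0.15, 0.10, 0.05, 0.01]] + [[-0.01, 0.00, 0.0, -0.0], [-0.0, 0.0, 0.00, -0.00], [-0.01, 0.01, 0.0, -0.00], [-0.03, 0.02, 0.01, -0.01]] + [[-0.00, 0.00, 0.00, -0.0], [0.00, -0.00, -0.0, 0.0], [-0.01, 0.01, 0.01, -0.0], [0.0, -0.00, -0.00, 0.0]]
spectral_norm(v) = 0.25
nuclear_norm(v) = 0.46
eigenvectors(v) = [[0.26, 0.1, 0.25, -0.18],[0.73, -0.27, 0.06, 0.22],[-0.64, 0.05, 0.46, -0.95],[-0.03, -0.96, 0.85, 0.09]]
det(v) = 0.00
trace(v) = -0.11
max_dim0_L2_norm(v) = 0.24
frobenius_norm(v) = 0.32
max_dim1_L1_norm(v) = 0.35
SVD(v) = [[0.23, -0.11, -0.72, -0.64], [0.46, -0.58, -0.3, 0.6], [-0.59, 0.3, -0.61, 0.43], [-0.62, -0.75, 0.09, -0.21]] @ diag([0.25267097747658107, 0.1987940782156612, 0.006099228461827005, 0.0010445188294092344]) @ [[0.18,-0.94,-0.25,0.18],[0.95,0.18,-0.15,-0.18],[0.04,0.28,-0.43,0.86],[0.24,-0.10,0.86,0.45]]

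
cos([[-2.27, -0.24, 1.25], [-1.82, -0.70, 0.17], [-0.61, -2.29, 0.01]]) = [[-1.4, 0.41, 1.14], [-1.92, 0.19, 0.62], [-1.52, -1.26, 0.85]]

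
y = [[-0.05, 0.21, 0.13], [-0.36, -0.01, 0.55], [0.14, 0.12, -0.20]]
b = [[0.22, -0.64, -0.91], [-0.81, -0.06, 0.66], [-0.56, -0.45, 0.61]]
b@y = [[0.09,-0.06,-0.14], [0.15,-0.09,-0.27], [0.28,-0.04,-0.44]]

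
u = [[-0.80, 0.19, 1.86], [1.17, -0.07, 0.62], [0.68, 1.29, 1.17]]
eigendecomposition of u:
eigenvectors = [[-0.48+0.00j, (-0.44+0.5j), (-0.44-0.5j)],  [-0.43+0.00j, 0.68+0.00j, (0.68-0j)],  [(-0.76+0j), (-0.2-0.22j), -0.20+0.22j]]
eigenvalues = [(2.33+0j), (-1.01+0.67j), (-1.01-0.67j)]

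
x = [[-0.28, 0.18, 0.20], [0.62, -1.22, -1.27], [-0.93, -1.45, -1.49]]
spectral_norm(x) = 2.75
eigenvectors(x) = [[-0.04, 0.25, -0.11], [0.72, -0.71, 0.68], [-0.69, 0.66, 0.73]]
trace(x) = -2.99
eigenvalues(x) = [-0.03, -0.27, -2.69]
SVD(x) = [[0.08,0.28,-0.96], [-0.61,-0.75,-0.27], [-0.79,0.6,0.11]] @ diag([2.7549822080784927, 1.11086679606622, 0.006927811236152313]) @ [[0.12,0.69,0.71], [-0.99,0.08,0.09], [-0.01,0.72,-0.69]]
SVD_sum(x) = [[0.03, 0.16, 0.17], [-0.2, -1.15, -1.19], [-0.26, -1.5, -1.55]] + [[-0.31, 0.02, 0.03], [0.82, -0.06, -0.08], [-0.67, 0.05, 0.06]] + [[0.00, -0.00, 0.0],  [0.0, -0.0, 0.0],  [-0.0, 0.00, -0.00]]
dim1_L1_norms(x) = [0.66, 3.11, 3.87]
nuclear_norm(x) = 3.87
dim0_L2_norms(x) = [1.15, 1.9, 1.97]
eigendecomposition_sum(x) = [[0.0, 0.0, -0.00], [-0.10, -0.03, 0.01], [0.09, 0.02, -0.01]] + [[-0.31, -0.03, -0.02], [0.9, 0.09, 0.05], [-0.83, -0.09, -0.05]] + [[0.03, 0.21, 0.22], [-0.18, -1.29, -1.33], [-0.2, -1.39, -1.43]]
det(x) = -0.02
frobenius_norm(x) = 2.97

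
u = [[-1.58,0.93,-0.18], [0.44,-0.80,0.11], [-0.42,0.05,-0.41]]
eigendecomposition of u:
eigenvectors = [[-0.90+0.00j, (-0.01-0.21j), (-0.01+0.21j)], [0.35+0.00j, 0.19-0.27j, (0.19+0.27j)], [(-0.25+0j), (0.92+0j), (0.92-0j)]]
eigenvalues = [(-2+0j), (-0.4+0.08j), (-0.4-0.08j)]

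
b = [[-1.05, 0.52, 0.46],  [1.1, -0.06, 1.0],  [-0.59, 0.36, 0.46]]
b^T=[[-1.05, 1.1, -0.59], [0.52, -0.06, 0.36], [0.46, 1.00, 0.46]]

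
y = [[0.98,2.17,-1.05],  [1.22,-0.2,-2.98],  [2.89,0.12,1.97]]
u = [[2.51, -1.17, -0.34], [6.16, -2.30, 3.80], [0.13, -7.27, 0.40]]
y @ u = [[15.69, 1.50, 7.49], [1.44, 20.7, -2.37], [8.25, -17.98, 0.26]]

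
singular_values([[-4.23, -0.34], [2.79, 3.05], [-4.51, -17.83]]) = [18.81, 4.42]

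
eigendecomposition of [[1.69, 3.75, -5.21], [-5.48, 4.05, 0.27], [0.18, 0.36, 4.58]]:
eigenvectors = [[(0.19-0.63j),0.19+0.63j,-0.10+0.00j],[0.75+0.00j,0.75-0.00j,0.78+0.00j],[(-0.04-0.05j),(-0.04+0.05j),(0.62+0j)]]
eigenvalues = [(2.66+4.57j), (2.66-4.57j), (5+0j)]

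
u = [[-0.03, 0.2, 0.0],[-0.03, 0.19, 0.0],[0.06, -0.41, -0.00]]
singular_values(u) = [0.5, 0.0, -0.0]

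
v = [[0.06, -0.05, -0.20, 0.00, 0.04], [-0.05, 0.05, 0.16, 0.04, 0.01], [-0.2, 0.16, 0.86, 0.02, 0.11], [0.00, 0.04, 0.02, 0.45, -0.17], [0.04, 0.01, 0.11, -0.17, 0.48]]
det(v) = -0.000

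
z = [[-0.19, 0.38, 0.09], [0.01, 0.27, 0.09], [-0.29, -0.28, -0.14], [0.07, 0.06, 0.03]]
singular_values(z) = [0.58, 0.35, 0.0]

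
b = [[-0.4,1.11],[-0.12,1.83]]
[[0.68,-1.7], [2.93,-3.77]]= b@[[3.34, -1.81],[1.82, -2.18]]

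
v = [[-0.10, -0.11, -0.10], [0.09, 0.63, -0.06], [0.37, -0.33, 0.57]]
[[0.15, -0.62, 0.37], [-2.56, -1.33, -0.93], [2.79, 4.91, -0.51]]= v@ [[4.18, 4.32, 0.30], [-4.71, -2.31, -1.72], [-0.54, 4.47, -2.09]]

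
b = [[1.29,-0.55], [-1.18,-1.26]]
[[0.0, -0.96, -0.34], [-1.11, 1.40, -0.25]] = b @ [[0.27, -0.87, -0.13], [0.63, -0.30, 0.32]]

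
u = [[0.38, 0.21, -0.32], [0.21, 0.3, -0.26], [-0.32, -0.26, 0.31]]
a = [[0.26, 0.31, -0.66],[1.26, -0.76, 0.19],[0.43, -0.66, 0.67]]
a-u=[[-0.12, 0.10, -0.34], [1.05, -1.06, 0.45], [0.75, -0.4, 0.36]]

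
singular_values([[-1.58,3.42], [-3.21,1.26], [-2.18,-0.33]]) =[4.94, 2.55]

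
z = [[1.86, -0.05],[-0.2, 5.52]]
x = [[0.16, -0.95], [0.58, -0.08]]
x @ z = [[0.49, -5.25],[1.09, -0.47]]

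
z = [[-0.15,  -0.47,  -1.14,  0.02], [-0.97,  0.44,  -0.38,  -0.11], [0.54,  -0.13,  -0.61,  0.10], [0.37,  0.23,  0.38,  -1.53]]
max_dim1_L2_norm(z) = 1.64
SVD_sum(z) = [[-0.21, -0.17, -0.47, 0.6], [-0.08, -0.06, -0.17, 0.22], [-0.08, -0.07, -0.18, 0.24], [0.38, 0.31, 0.87, -1.12]] + [[0.29, -0.24, -0.66, -0.48], [-0.03, 0.02, 0.07, 0.05], [0.20, -0.16, -0.44, -0.32], [0.19, -0.16, -0.44, -0.32]] + [[-0.18, 0.07, -0.05, -0.08], [-0.91, 0.36, -0.24, -0.4], [0.33, -0.13, 0.09, 0.15], [-0.21, 0.08, -0.06, -0.09]] + [[-0.06, -0.14, 0.04, -0.02], [0.05, 0.11, -0.03, 0.02], [0.09, 0.23, -0.07, 0.04], [-0.00, -0.00, 0.00, -0.00]]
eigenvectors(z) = [[(0.25+0j), (-0.63+0j), (-0.63-0j), (-0.06+0j)], [(-0.95+0j), (-0.54-0.17j), (-0.54+0.17j), (0.01+0j)], [(0.19+0j), (0.01+0.44j), 0.01-0.44j, (-0.07+0j)], [-0.02+0.00j, -0.19+0.25j, (-0.19-0.25j), (1+0j)]]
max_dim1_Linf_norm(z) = 1.53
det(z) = -0.86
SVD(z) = [[0.46, -0.73, -0.18, -0.48], [0.17, 0.08, -0.90, 0.39], [0.18, -0.49, 0.33, 0.79], [-0.85, -0.48, -0.21, -0.02]] @ diag([1.7621721482687533, 1.24285383995827, 1.2011389362161213, 0.3277634944170437]) @ [[-0.26, -0.21, -0.58, 0.75],[-0.33, 0.26, 0.73, 0.53],[0.84, -0.34, 0.22, 0.37],[0.36, 0.88, -0.27, 0.16]]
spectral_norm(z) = 1.76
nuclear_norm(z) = 4.53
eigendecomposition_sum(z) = [[0.15+0.00j, -0.18+0.00j, (-0.07+0j), (0.01+0j)], [(-0.56+0j), 0.67+0.00j, 0.27+0.00j, -0.03+0.00j], [0.11+0.00j, (-0.13+0j), -0.05+0.00j, 0.00+0.00j], [-0.01+0.00j, (0.02+0j), 0.01+0.00j, -0.00+0.00j]] + [[(-0.14+0.31j), -0.14+0.01j, (-0.5-0.37j), -0.04-0.00j], [(-0.21+0.23j), -0.12-0.03j, (-0.33-0.45j), -0.03-0.01j], [(0.22+0.09j), (0.01+0.09j), (-0.25+0.36j), -0.00+0.03j], [0.08+0.15j, (-0.04+0.06j), -0.29+0.09j, (-0.01+0.01j)]] + [[-0.14-0.31j, (-0.14-0.01j), -0.50+0.37j, -0.04+0.00j],[-0.21-0.23j, (-0.12+0.03j), (-0.33+0.45j), (-0.03+0.01j)],[0.22-0.09j, (0.01-0.09j), (-0.25-0.36j), -0.00-0.03j],[(0.08-0.15j), -0.04-0.06j, -0.29-0.09j, -0.01-0.01j]] + [[(-0.01-0j),-0.02-0.00j,(-0.06-0j),(0.1+0j)], [0.00+0.00j,0j,(0.01+0j),-0.02-0.00j], [(-0.01-0j),(-0.02-0j),-0.06-0.00j,0.10+0.00j], [(0.22+0j),(0.28+0j),(0.96+0j),(-1.5-0j)]]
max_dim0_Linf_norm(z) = 1.53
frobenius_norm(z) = 2.49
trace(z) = -1.85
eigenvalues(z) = [(0.77+0j), (-0.52+0.66j), (-0.52-0.66j), (-1.58+0j)]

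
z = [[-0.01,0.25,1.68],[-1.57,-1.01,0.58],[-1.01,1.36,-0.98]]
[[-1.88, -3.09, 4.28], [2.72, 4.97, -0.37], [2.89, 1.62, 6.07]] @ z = [[0.55, 8.47, -9.14], [-7.46, -4.84, 7.81], [-8.7, 7.34, -0.15]]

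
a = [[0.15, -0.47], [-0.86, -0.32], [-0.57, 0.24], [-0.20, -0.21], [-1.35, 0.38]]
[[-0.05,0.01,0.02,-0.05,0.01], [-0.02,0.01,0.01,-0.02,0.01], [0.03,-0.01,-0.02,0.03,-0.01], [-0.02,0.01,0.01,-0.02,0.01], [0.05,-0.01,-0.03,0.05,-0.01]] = a @ [[-0.01, 0.00, 0.01, -0.01, 0.00], [0.10, -0.03, -0.05, 0.1, -0.03]]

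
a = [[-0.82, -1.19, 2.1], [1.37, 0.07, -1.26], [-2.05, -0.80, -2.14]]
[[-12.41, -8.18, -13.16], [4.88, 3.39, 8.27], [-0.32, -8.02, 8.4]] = a@[[0.88, 2.06, 1.1], [5.18, 5.17, 0.91], [-2.63, -0.16, -5.32]]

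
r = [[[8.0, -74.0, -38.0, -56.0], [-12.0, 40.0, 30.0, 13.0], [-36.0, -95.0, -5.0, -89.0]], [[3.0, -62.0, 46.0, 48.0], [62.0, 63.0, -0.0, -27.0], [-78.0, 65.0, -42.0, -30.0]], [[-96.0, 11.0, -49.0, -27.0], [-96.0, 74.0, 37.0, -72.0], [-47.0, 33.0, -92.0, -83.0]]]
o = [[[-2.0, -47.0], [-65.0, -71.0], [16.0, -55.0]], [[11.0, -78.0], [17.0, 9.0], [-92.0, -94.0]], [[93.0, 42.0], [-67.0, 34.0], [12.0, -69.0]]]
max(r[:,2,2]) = -5.0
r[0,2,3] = -89.0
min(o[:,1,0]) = -67.0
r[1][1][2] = -0.0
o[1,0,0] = 11.0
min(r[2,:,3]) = -83.0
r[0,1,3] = 13.0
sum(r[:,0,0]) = -85.0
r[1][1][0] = 62.0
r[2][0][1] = 11.0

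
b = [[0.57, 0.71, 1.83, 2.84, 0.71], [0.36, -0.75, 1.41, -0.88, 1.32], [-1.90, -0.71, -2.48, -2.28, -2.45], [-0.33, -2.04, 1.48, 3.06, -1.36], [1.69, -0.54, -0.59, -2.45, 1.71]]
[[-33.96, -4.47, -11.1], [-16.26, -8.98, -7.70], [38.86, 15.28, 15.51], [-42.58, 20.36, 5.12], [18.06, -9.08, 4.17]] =b@[[1.26, -0.03, 0.45], [4.66, -5.45, -5.43], [-11.72, -3.76, -7.78], [-5.53, 3.16, 2.19], [-1.18, -3.77, 0.73]]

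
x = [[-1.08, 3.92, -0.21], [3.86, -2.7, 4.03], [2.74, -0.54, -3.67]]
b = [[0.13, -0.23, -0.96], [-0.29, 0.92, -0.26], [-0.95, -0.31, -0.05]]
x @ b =[[-1.08, 3.92, 0.03], [-2.54, -4.62, -3.21], [4.0, 0.01, -2.31]]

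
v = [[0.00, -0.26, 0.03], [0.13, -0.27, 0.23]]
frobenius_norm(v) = 0.46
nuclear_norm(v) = 0.58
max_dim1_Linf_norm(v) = 0.27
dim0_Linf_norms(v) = [0.13, 0.27, 0.23]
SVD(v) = [[-0.53,-0.85],[-0.85,0.53]] @ diag([0.43722052849517407, 0.1415563826268558]) @ [[-0.25,  0.84,  -0.48], [0.49,  0.54,  0.69]]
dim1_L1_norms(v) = [0.29, 0.63]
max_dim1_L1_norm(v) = 0.63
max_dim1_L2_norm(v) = 0.38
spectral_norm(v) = 0.44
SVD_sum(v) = [[0.06, -0.2, 0.11], [0.09, -0.31, 0.18]] + [[-0.06,  -0.06,  -0.08],[0.04,  0.04,  0.05]]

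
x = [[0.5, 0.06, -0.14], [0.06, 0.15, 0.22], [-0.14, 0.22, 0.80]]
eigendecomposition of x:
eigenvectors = [[0.29, 0.93, -0.23], [-0.25, 0.30, 0.92], [-0.93, 0.21, -0.32]]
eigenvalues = [0.9, 0.49, 0.06]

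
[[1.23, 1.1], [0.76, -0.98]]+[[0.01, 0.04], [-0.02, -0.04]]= [[1.24, 1.14],[0.74, -1.02]]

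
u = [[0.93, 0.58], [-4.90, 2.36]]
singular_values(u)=[5.47, 0.92]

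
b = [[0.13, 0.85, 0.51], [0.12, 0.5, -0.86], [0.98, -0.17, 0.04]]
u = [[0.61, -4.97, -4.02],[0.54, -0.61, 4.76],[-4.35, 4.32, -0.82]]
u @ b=[[-4.46, -1.28, 4.42], [4.66, -0.66, 0.99], [-0.85, -1.40, -5.97]]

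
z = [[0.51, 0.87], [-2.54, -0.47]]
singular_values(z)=[2.67, 0.74]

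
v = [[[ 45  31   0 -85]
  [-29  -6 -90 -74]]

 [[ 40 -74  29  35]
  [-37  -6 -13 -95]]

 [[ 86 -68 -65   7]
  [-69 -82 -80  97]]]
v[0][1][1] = -6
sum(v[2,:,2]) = -145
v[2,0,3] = 7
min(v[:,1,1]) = -82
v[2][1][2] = -80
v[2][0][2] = -65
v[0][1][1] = -6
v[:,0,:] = [[45, 31, 0, -85], [40, -74, 29, 35], [86, -68, -65, 7]]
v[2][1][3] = 97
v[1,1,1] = -6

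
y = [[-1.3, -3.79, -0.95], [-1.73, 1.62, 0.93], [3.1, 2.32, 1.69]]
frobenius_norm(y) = 6.43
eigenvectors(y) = [[0.64,  0.45,  -0.63], [0.40,  -0.55,  0.74], [-0.66,  0.7,  -0.21]]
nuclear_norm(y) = 9.42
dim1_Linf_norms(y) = [3.79, 1.73, 3.1]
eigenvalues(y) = [-2.69, 1.86, 2.83]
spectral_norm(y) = 5.68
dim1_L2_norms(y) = [4.12, 2.55, 4.22]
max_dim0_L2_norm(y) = 4.73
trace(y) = 2.01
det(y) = -14.18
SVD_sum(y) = [[-2.01, -3.15, -1.38], [0.37, 0.58, 0.25], [2.01, 3.15, 1.38]] + [[0.76, -0.45, -0.09], [-2.05, 1.20, 0.24], [1.14, -0.67, -0.13]] + [[-0.05, -0.19, 0.52],[-0.04, -0.16, 0.44],[-0.05, -0.16, 0.44]]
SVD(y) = [[-0.7, 0.31, 0.64], [0.13, -0.83, 0.54], [0.70, 0.46, 0.54]] @ diag([5.680386151419948, 2.875230751795991, 0.8680790831964212]) @ [[0.5, 0.79, 0.35], [0.86, -0.5, -0.1], [-0.10, -0.35, 0.93]]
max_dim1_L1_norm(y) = 7.11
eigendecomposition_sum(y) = [[-1.79, -1.54, -0.06], [-1.12, -0.96, -0.04], [1.86, 1.60, 0.06]] + [[0.89, 1.21, 1.59], [-1.09, -1.48, -1.94], [1.38, 1.87, 2.45]] + [[-0.41,  -3.46,  -2.48], [0.48,  4.06,  2.91], [-0.14,  -1.15,  -0.82]]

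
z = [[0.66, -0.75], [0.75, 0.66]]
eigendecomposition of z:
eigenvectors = [[(0.71+0j), (0.71-0j)], [0.00-0.71j, 0.71j]]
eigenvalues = [(0.66+0.75j), (0.66-0.75j)]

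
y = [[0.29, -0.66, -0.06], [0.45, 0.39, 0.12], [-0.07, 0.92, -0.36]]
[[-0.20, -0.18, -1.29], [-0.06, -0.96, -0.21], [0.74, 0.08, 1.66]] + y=[[0.09, -0.84, -1.35], [0.39, -0.57, -0.09], [0.67, 1.00, 1.3]]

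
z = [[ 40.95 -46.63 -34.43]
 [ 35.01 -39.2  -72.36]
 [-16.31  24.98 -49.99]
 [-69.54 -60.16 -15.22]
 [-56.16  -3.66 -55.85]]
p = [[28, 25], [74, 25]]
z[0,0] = 40.95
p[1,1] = 25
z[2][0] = -16.31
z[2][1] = 24.98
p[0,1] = 25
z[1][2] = -72.36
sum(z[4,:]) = -115.66999999999999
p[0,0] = 28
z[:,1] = [-46.63, -39.2, 24.98, -60.16, -3.66]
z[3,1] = -60.16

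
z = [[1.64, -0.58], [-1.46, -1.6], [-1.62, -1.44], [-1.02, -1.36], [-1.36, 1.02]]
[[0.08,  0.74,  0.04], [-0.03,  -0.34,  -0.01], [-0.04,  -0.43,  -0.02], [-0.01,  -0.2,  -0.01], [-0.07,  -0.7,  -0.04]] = z @ [[0.04, 0.4, 0.02], [-0.02, -0.15, -0.01]]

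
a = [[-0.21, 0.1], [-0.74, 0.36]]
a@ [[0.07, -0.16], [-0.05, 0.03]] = [[-0.02,0.04], [-0.07,0.13]]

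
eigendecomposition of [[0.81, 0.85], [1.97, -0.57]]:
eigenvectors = [[0.74, -0.37], [0.67, 0.93]]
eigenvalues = [1.59, -1.35]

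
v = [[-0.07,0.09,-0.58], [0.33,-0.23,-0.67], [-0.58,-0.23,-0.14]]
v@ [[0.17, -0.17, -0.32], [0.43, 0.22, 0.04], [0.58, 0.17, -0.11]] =[[-0.31, -0.07, 0.09], [-0.43, -0.22, -0.04], [-0.28, 0.02, 0.19]]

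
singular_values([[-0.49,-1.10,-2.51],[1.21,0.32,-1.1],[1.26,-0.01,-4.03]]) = [5.02, 1.76, 0.24]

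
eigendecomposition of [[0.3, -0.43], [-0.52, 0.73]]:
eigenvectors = [[-0.82, 0.51], [-0.58, -0.86]]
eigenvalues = [-0.0, 1.03]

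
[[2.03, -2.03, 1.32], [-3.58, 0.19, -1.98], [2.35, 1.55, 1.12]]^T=[[2.03, -3.58, 2.35], [-2.03, 0.19, 1.55], [1.32, -1.98, 1.12]]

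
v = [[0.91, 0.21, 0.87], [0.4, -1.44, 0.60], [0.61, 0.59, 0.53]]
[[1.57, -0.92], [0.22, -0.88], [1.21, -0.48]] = v@[[0.39, -1.08], [0.49, 0.31], [1.28, -0.0]]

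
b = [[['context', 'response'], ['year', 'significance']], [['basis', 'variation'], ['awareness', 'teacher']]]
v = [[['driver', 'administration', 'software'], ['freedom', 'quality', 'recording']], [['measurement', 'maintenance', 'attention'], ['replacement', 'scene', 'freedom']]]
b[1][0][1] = 'variation'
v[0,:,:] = [['driver', 'administration', 'software'], ['freedom', 'quality', 'recording']]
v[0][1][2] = 'recording'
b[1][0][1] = 'variation'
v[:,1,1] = ['quality', 'scene']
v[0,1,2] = 'recording'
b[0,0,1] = 'response'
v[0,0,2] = 'software'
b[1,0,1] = 'variation'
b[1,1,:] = ['awareness', 'teacher']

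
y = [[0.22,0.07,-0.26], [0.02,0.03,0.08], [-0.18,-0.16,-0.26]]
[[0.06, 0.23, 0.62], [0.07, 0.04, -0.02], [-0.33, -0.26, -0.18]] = y @ [[0.93, 0.51, 1.68],[0.10, 1.26, 0.54],[0.57, -0.12, -0.82]]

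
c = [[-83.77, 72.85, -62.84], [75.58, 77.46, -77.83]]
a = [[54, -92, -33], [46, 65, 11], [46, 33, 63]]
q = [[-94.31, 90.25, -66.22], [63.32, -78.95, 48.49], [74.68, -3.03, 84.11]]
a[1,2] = 11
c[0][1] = 72.85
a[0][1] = -92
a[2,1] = 33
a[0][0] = 54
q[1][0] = 63.32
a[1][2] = 11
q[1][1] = -78.95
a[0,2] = -33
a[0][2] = -33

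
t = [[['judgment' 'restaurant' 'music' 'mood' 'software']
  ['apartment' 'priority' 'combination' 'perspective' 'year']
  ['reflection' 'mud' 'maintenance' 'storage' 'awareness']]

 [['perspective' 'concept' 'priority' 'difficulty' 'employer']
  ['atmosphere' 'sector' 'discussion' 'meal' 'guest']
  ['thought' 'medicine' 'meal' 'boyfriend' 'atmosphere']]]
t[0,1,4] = 'year'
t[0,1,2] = 'combination'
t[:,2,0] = ['reflection', 'thought']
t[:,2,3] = ['storage', 'boyfriend']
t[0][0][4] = 'software'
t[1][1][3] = 'meal'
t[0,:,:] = [['judgment', 'restaurant', 'music', 'mood', 'software'], ['apartment', 'priority', 'combination', 'perspective', 'year'], ['reflection', 'mud', 'maintenance', 'storage', 'awareness']]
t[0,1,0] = 'apartment'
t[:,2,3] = ['storage', 'boyfriend']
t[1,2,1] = 'medicine'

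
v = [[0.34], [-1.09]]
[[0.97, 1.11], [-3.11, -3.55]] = v @ [[2.85, 3.26]]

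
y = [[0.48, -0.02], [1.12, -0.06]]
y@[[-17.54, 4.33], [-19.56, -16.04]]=[[-8.03, 2.4], [-18.47, 5.81]]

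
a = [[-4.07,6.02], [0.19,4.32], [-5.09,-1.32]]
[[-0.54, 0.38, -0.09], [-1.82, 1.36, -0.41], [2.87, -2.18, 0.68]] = a @ [[-0.46, 0.35, -0.11], [-0.40, 0.3, -0.09]]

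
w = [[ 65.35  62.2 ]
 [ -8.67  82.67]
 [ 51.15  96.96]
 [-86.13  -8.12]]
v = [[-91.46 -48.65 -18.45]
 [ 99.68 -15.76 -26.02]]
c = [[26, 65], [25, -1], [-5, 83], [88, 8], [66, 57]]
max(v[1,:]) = 99.68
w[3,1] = -8.12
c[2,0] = -5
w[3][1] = -8.12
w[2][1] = 96.96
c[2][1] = 83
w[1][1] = 82.67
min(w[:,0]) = -86.13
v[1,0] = 99.68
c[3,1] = 8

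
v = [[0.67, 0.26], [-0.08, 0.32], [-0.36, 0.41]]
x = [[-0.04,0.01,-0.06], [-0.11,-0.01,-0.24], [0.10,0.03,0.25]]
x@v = [[-0.01, -0.03], [0.01, -0.13], [-0.03, 0.14]]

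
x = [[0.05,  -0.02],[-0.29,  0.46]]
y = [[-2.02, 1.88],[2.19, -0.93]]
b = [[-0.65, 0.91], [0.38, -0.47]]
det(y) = -2.24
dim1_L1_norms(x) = [0.07, 0.75]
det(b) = -0.04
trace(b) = -1.12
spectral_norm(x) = 0.55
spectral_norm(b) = 1.27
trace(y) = -2.95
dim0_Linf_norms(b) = [0.65, 0.91]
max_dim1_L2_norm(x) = 0.54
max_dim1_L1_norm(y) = 3.9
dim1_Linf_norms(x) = [0.05, 0.46]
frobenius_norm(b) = 1.27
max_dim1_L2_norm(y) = 2.76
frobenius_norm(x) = 0.55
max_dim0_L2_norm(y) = 2.98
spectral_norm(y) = 3.59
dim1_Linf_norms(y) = [2.02, 2.19]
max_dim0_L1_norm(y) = 4.21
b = y @ x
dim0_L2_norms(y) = [2.98, 2.1]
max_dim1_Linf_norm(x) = 0.46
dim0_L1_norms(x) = [0.34, 0.48]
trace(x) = 0.51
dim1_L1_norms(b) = [1.56, 0.85]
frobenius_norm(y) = 3.64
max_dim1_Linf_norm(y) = 2.19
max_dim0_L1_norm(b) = 1.38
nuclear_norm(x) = 0.58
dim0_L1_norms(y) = [4.21, 2.81]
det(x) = 0.02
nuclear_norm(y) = 4.21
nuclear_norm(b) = 1.30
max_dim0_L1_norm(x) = 0.48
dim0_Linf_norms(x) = [0.29, 0.46]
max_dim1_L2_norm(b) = 1.12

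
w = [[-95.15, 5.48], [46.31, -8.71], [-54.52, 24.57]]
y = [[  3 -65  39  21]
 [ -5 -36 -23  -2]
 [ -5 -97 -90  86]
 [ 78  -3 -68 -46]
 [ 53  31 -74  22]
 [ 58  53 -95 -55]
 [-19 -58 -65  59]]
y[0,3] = 21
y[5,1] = 53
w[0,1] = 5.48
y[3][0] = 78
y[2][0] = -5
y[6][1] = -58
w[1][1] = -8.71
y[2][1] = -97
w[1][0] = 46.31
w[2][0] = -54.52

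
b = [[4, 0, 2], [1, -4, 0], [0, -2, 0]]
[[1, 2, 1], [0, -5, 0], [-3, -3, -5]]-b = [[-3, 2, -1], [-1, -1, 0], [-3, -1, -5]]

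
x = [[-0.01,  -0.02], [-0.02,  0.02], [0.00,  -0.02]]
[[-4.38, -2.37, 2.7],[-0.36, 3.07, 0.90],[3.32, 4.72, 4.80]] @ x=[[0.09, -0.01],[-0.06, 0.05],[-0.13, -0.07]]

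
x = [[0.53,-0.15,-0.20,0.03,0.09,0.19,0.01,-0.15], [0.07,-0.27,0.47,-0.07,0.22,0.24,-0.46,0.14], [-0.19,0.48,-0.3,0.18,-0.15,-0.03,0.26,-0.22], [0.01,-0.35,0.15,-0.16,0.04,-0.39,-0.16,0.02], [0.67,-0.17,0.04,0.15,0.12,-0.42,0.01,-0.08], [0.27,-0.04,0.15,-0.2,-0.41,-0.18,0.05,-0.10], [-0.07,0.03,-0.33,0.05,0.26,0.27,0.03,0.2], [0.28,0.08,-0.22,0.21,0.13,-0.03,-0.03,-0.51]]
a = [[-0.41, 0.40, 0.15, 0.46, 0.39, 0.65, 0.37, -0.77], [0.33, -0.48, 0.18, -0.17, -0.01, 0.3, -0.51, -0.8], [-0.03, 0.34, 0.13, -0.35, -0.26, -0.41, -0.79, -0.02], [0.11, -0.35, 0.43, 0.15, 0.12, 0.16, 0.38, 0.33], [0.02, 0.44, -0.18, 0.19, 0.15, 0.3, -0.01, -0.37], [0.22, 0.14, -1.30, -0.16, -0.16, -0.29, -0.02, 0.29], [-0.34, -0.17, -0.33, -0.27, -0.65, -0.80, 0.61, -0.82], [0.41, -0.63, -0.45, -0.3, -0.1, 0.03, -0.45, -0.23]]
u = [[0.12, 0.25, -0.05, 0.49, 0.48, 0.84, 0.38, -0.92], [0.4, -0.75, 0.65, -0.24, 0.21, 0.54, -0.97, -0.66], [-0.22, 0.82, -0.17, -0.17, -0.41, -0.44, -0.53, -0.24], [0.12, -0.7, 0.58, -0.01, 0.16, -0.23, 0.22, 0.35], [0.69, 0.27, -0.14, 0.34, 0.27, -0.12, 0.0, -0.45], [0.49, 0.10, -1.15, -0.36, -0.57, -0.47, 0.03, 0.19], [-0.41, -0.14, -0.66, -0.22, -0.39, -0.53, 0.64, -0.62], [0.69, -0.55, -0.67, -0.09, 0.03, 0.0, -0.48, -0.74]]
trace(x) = -0.74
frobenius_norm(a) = 3.33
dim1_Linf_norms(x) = [0.53, 0.47, 0.48, 0.39, 0.67, 0.41, 0.33, 0.51]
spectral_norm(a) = 1.90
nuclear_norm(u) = 9.12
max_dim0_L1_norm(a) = 3.63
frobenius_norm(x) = 1.93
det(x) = 0.00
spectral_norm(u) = 2.27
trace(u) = -1.11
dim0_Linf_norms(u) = [0.69, 0.82, 1.15, 0.49, 0.57, 0.84, 0.97, 0.92]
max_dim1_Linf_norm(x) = 0.67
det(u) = -0.03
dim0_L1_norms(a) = [1.87, 2.95, 3.15, 2.05, 1.84, 2.94, 3.14, 3.63]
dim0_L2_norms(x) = [0.96, 0.7, 0.74, 0.42, 0.59, 0.73, 0.56, 0.64]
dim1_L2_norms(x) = [0.64, 0.8, 0.73, 0.59, 0.84, 0.59, 0.55, 0.68]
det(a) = -0.00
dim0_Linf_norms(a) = [0.41, 0.63, 1.3, 0.46, 0.65, 0.8, 0.79, 0.82]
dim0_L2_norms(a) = [0.79, 1.13, 1.51, 0.78, 0.85, 1.23, 1.32, 1.51]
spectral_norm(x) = 1.17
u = a + x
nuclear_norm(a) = 7.50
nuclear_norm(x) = 4.40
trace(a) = -0.37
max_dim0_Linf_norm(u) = 1.15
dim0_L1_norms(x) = [2.09, 1.57, 1.86, 1.05, 1.42, 1.75, 1.01, 1.42]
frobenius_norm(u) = 3.86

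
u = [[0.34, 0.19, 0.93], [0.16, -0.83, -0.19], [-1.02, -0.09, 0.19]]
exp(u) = [[0.83,  0.09,  1.02], [0.19,  0.45,  -0.05], [-1.14,  -0.14,  0.66]]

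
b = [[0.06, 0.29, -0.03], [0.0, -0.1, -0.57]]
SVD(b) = [[-0.05, 1.00], [1.00, 0.05]] @ diag([0.5792008402518619, 0.29669241084250353]) @ [[-0.00, -0.20, -0.98], [0.20, 0.96, -0.19]]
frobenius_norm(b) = 0.65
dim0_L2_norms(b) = [0.06, 0.31, 0.57]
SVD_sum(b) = [[0.0, 0.01, 0.03], [-0.00, -0.11, -0.57]] + [[0.06, 0.28, -0.06], [0.0, 0.01, -0.0]]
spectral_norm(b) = 0.58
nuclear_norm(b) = 0.88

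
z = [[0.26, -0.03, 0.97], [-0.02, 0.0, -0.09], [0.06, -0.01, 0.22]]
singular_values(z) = [1.03, 0.01, 0.0]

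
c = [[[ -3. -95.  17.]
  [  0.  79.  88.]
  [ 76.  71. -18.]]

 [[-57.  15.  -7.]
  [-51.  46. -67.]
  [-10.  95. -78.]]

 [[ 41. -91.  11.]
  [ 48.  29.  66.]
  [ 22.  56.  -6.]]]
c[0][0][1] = -95.0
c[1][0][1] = 15.0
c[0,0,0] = -3.0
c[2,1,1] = 29.0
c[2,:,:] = [[41.0, -91.0, 11.0], [48.0, 29.0, 66.0], [22.0, 56.0, -6.0]]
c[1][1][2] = -67.0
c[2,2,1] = 56.0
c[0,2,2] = -18.0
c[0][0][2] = 17.0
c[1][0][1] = 15.0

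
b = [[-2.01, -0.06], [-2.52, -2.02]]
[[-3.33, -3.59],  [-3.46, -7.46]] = b@[[1.67, 1.74], [-0.37, 1.52]]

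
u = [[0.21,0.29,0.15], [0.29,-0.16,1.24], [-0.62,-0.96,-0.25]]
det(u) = -0.00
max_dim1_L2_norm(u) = 1.28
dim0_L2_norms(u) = [0.72, 1.02, 1.27]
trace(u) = -0.20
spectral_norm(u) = 1.40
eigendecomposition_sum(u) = [[-0.00-0.00j, 0.00-0.00j, -0.00+0.00j],[0.00+0.00j, (-0+0j), -0j],[0.00+0.00j, -0.00+0.00j, -0j]] + [[0.11-0.03j, (0.14+0.05j), (0.08-0.17j)], [0.14+0.34j, (-0.08+0.51j), 0.62+0.16j], [-0.31+0.15j, (-0.48-0.06j), (-0.13+0.58j)]] + [[0.11+0.03j, (0.14-0.05j), 0.08+0.17j], [(0.14-0.34j), -0.08-0.51j, (0.62-0.16j)], [(-0.31-0.15j), (-0.48+0.06j), (-0.13-0.58j)]]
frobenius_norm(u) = 1.78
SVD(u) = [[-0.23, 0.19, 0.95], [-0.77, -0.64, -0.06], [0.6, -0.74, 0.3]] @ diag([1.4038106503981036, 1.0935335585239148, 0.00011920938335628151]) @ [[-0.46,  -0.37,  -0.81], [0.29,  0.80,  -0.53], [-0.84,  0.48,  0.26]]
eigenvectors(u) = [[(-0.84+0j),0.03-0.21j,0.03+0.21j], [(0.48+0j),(0.72+0j),0.72-0.00j], [0.26+0.00j,(0.03+0.67j),(0.03-0.67j)]]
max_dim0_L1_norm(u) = 1.64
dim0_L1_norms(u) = [1.12, 1.41, 1.64]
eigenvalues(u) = [(-0+0j), (-0.1+1.07j), (-0.1-1.07j)]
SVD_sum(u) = [[0.15,0.12,0.26], [0.49,0.4,0.87], [-0.38,-0.31,-0.68]] + [[0.06, 0.17, -0.11], [-0.20, -0.56, 0.37], [-0.24, -0.65, 0.43]] + [[-0.00,0.00,0.00], [0.0,-0.0,-0.00], [-0.0,0.0,0.00]]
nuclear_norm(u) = 2.50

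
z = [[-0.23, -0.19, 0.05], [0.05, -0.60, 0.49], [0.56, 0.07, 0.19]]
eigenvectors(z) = [[0.19, -0.34, -0.36], [-0.55, 0.58, -0.89], [-0.81, 0.74, 0.29]]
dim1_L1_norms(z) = [0.47, 1.14, 0.82]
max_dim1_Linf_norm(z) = 0.6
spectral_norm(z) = 0.80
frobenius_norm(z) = 1.02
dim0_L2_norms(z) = [0.61, 0.63, 0.53]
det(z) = 0.00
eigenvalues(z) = [0.11, -0.01, -0.74]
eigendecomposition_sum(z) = [[-0.10, 0.02, -0.06], [0.29, -0.06, 0.18], [0.43, -0.09, 0.27]] + [[-0.02, 0.00, -0.01], [0.03, -0.01, 0.01], [0.04, -0.01, 0.02]] + [[-0.11, -0.22, 0.12], [-0.27, -0.53, 0.30], [0.09, 0.17, -0.09]]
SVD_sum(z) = [[0.02, -0.11, 0.09],[0.11, -0.58, 0.50],[0.02, -0.11, 0.10]] + [[-0.25, -0.08, -0.04], [-0.06, -0.02, -0.01], [0.54, 0.18, 0.09]] + [[-0.0, 0.00, 0.00], [0.0, -0.00, -0.00], [-0.0, 0.0, 0.00]]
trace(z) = -0.64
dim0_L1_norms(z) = [0.84, 0.86, 0.73]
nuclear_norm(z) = 1.44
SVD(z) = [[-0.18, 0.42, 0.89], [-0.97, 0.09, -0.24], [-0.18, -0.90, 0.39]] @ diag([0.800730126169626, 0.638380055333862, 0.0014730907339053415]) @ [[-0.14, 0.75, -0.65], [-0.94, -0.31, -0.16], [-0.32, 0.58, 0.75]]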